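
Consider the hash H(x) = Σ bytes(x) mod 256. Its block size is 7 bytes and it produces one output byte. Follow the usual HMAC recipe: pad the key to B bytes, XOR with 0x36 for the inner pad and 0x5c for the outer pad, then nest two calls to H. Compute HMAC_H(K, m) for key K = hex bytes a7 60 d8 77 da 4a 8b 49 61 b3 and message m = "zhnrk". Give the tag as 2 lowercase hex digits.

Key hex bytes a7 60 d8 77 da 4a 8b 49 61 b3 is 10 bytes > B = 7, so hash it first: H(key) = 62, then zero-pad to 7 bytes: K' = 62 00 00 00 00 00 00.
K' ⊕ ipad = 54 36 36 36 36 36 36.  K' ⊕ opad = 3e 5c 5c 5c 5c 5c 5c.
Inner input = (K'⊕ipad) ∥ m = 54 36 36 36 36 36 36 ∥ 7a 68 6e 72 6b.
Inner hash: sum = 84+54+54+54+54+54+54+122+104+110+114+107 = 965; mod 256 = 197 → c5.
Outer input = (K'⊕opad) ∥ inner = 3e 5c 5c 5c 5c 5c 5c ∥ c5.
Outer hash (tag): sum = 62+92+92+92+92+92+92+197 = 811; mod 256 = 43 → 2b.

2b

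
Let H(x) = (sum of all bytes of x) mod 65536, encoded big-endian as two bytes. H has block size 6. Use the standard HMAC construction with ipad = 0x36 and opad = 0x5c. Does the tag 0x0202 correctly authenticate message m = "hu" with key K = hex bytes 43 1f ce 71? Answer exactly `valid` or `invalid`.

Key hex bytes 43 1f ce 71 is 4 bytes ≤ B = 6; zero-pad to 6 bytes: K' = 43 1f ce 71 00 00.
K' ⊕ ipad = 75 29 f8 47 36 36; K' ⊕ opad = 1f 43 92 2d 5c 5c.
Inner hash: sum = 117+41+248+71+54+54+104+117 = 806 → 03 26.
Outer hash (recomputed tag): sum = 31+67+146+45+92+92+3+38 = 514 → 02 02.
Recomputed tag = 0202; claimed = 0202 → match.

valid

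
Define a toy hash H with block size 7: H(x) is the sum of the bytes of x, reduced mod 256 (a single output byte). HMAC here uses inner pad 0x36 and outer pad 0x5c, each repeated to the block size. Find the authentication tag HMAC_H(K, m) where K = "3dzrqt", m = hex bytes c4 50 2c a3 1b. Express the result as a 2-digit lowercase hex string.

Key "3dzrqt" = 33 64 7a 72 71 74 is 6 bytes ≤ B = 7; zero-pad to 7 bytes: K' = 33 64 7a 72 71 74 00.
K' ⊕ ipad = 05 52 4c 44 47 42 36.  K' ⊕ opad = 6f 38 26 2e 2d 28 5c.
Inner input = (K'⊕ipad) ∥ m = 05 52 4c 44 47 42 36 ∥ c4 50 2c a3 1b.
Inner hash: sum = 5+82+76+68+71+66+54+196+80+44+163+27 = 932; mod 256 = 164 → a4.
Outer input = (K'⊕opad) ∥ inner = 6f 38 26 2e 2d 28 5c ∥ a4.
Outer hash (tag): sum = 111+56+38+46+45+40+92+164 = 592; mod 256 = 80 → 50.

50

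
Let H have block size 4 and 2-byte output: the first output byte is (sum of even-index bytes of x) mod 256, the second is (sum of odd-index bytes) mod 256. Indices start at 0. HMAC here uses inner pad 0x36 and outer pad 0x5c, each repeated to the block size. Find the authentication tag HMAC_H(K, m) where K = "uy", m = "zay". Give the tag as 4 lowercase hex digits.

Key "uy" = 75 79 is 2 bytes ≤ B = 4; zero-pad to 4 bytes: K' = 75 79 00 00.
K' ⊕ ipad = 43 4f 36 36.  K' ⊕ opad = 29 25 5c 5c.
Inner input = (K'⊕ipad) ∥ m = 43 4f 36 36 ∥ 7a 61 79.
Inner hash: even-index sum = 364 mod 256 = 108; odd-index sum = 230 mod 256 = 230 → 6c e6.
Outer input = (K'⊕opad) ∥ inner = 29 25 5c 5c ∥ 6c e6.
Outer hash (tag): even-index sum = 241 mod 256 = 241; odd-index sum = 359 mod 256 = 103 → f1 67.

f167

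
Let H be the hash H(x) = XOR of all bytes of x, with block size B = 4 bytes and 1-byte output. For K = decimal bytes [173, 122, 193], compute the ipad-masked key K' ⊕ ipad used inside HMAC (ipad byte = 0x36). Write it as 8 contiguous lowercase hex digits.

Key decimal bytes [173, 122, 193] = ad 7a c1 is 3 bytes ≤ B = 4; zero-pad to 4 bytes: K' = ad 7a c1 00.
XOR each byte with 0x36: ad⊕36=9b, 7a⊕36=4c, c1⊕36=f7, 00⊕36=36.

9b4cf736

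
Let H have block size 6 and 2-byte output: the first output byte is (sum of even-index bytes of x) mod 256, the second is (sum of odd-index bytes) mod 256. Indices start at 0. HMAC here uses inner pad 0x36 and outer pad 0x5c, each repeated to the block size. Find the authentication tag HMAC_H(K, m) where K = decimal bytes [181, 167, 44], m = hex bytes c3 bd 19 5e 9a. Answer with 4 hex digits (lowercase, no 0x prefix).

Key decimal bytes [181, 167, 44] = b5 a7 2c is 3 bytes ≤ B = 6; zero-pad to 6 bytes: K' = b5 a7 2c 00 00 00.
K' ⊕ ipad = 83 91 1a 36 36 36.  K' ⊕ opad = e9 fb 70 5c 5c 5c.
Inner input = (K'⊕ipad) ∥ m = 83 91 1a 36 36 36 ∥ c3 bd 19 5e 9a.
Inner hash: even-index sum = 585 mod 256 = 73; odd-index sum = 536 mod 256 = 24 → 49 18.
Outer input = (K'⊕opad) ∥ inner = e9 fb 70 5c 5c 5c ∥ 49 18.
Outer hash (tag): even-index sum = 510 mod 256 = 254; odd-index sum = 459 mod 256 = 203 → fe cb.

fecb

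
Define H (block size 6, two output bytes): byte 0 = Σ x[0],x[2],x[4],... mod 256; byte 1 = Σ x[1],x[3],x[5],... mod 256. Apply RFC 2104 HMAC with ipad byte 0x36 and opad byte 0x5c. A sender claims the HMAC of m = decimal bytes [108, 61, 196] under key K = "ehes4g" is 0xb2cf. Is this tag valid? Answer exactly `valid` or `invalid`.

valid

Key "ehes4g" = 65 68 65 73 34 67 is exactly B = 6 bytes: K' = 65 68 65 73 34 67.
K' ⊕ ipad = 53 5e 53 45 02 51; K' ⊕ opad = 39 34 39 2f 68 3b.
Inner hash: even-index sum = 472 mod 256 = 216; odd-index sum = 305 mod 256 = 49 → d8 31.
Outer hash (recomputed tag): even-index sum = 434 mod 256 = 178; odd-index sum = 207 mod 256 = 207 → b2 cf.
Recomputed tag = b2cf; claimed = b2cf → match.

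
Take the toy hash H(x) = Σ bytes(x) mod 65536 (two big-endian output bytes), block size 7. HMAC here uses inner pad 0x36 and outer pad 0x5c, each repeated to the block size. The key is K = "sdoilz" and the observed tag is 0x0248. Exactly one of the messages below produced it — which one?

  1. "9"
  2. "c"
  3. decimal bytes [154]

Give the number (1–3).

3

Key "sdoilz" = 73 64 6f 69 6c 7a is 6 bytes ≤ B = 7; zero-pad to 7 bytes: K' = 73 64 6f 69 6c 7a 00.
K' ⊕ ipad = 45 52 59 5f 5a 4c 36; K' ⊕ opad = 2f 38 33 35 30 26 5c.
m1: inner = H(45 52 59 5f 5a 4c 36 39) = 02 64; tag = H(2f 38 33 35 30 26 5c 02 64) = 01e7
m2: inner = H(45 52 59 5f 5a 4c 36 63) = 02 8e; tag = H(2f 38 33 35 30 26 5c 02 8e) = 0211
m3: inner = H(45 52 59 5f 5a 4c 36 9a) = 02 c5; tag = H(2f 38 33 35 30 26 5c 02 c5) = 0248 ← matches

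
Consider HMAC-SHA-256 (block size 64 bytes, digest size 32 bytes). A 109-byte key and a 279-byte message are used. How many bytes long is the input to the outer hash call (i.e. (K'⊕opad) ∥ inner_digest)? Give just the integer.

96

Key is 109 > 64 bytes, so it is hashed to 32 bytes then zero-padded to 64: |K'| = 64.
Outer input = (K'⊕opad) ∥ H(inner) → 64 + 32 = 96 bytes.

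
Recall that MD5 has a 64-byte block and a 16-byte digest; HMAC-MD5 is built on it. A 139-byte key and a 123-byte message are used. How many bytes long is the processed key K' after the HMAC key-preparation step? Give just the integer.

64

Key is 139 > 64 bytes, so it is hashed to 16 bytes then zero-padded to 64: |K'| = 64.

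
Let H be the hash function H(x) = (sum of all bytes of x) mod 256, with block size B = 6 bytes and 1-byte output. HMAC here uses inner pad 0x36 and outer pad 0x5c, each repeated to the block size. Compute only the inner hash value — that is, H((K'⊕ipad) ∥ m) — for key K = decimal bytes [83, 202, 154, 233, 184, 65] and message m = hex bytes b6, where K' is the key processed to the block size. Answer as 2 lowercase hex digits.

Key decimal bytes [83, 202, 154, 233, 184, 65] = 53 ca 9a e9 b8 41 is exactly B = 6 bytes: K' = 53 ca 9a e9 b8 41.
K' ⊕ ipad = 65 fc ac df 8e 77.
Inner input = 65 fc ac df 8e 77 ∥ b6.
Inner hash: sum = 101+252+172+223+142+119+182 = 1191; mod 256 = 167 → a7.

a7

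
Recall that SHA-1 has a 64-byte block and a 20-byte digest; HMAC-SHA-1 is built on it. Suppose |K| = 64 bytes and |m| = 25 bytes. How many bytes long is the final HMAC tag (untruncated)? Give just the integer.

20

The tag is one SHA-1 digest: 20 bytes.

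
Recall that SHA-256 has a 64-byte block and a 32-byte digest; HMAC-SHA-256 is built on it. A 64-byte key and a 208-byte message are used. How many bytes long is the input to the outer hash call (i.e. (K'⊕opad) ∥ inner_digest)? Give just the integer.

Key is 64 ≤ 64 bytes, zero-padded: |K'| = 64.
Outer input = (K'⊕opad) ∥ H(inner) → 64 + 32 = 96 bytes.

96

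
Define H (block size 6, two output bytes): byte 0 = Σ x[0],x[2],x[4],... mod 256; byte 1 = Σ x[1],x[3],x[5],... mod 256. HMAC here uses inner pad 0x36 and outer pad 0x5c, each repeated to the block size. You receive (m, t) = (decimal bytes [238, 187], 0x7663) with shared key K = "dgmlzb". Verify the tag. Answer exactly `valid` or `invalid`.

valid

Key "dgmlzb" = 64 67 6d 6c 7a 62 is exactly B = 6 bytes: K' = 64 67 6d 6c 7a 62.
K' ⊕ ipad = 52 51 5b 5a 4c 54; K' ⊕ opad = 38 3b 31 30 26 3e.
Inner hash: even-index sum = 487 mod 256 = 231; odd-index sum = 442 mod 256 = 186 → e7 ba.
Outer hash (recomputed tag): even-index sum = 374 mod 256 = 118; odd-index sum = 355 mod 256 = 99 → 76 63.
Recomputed tag = 7663; claimed = 7663 → match.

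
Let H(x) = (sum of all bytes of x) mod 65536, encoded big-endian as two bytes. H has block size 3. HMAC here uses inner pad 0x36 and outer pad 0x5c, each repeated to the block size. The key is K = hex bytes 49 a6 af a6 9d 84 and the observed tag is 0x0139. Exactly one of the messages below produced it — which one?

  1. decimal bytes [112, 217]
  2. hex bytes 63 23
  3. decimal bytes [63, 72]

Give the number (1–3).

Key hex bytes 49 a6 af a6 9d 84 is 6 bytes > B = 3, so hash it first: H(key) = 03 65, then zero-pad to 3 bytes: K' = 03 65 00.
K' ⊕ ipad = 35 53 36; K' ⊕ opad = 5f 39 5c.
m1: inner = H(35 53 36 70 d9) = 02 07; tag = H(5f 39 5c 02 07) = 00fd
m2: inner = H(35 53 36 63 23) = 01 44; tag = H(5f 39 5c 01 44) = 0139 ← matches
m3: inner = H(35 53 36 3f 48) = 01 45; tag = H(5f 39 5c 01 45) = 013a

2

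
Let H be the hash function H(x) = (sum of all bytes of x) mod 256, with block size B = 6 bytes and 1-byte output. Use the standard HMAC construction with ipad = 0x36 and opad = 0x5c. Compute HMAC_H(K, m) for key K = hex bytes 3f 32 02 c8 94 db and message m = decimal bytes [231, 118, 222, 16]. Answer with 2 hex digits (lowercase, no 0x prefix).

2b

Key hex bytes 3f 32 02 c8 94 db is exactly B = 6 bytes: K' = 3f 32 02 c8 94 db.
K' ⊕ ipad = 09 04 34 fe a2 ed.  K' ⊕ opad = 63 6e 5e 94 c8 87.
Inner input = (K'⊕ipad) ∥ m = 09 04 34 fe a2 ed ∥ e7 76 de 10.
Inner hash: sum = 9+4+52+254+162+237+231+118+222+16 = 1305; mod 256 = 25 → 19.
Outer input = (K'⊕opad) ∥ inner = 63 6e 5e 94 c8 87 ∥ 19.
Outer hash (tag): sum = 99+110+94+148+200+135+25 = 811; mod 256 = 43 → 2b.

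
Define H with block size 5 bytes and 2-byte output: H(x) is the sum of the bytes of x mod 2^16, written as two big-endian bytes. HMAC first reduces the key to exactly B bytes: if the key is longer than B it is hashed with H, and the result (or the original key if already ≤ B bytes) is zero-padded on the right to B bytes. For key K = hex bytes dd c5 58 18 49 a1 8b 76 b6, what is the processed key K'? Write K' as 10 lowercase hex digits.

04b3000000

|K| = 9 > B = 5, so first hash the key.
H(K): sum = 221+197+88+24+73+161+139+118+182 = 1203 → 04 b3.
Zero-pad H(K) = 04 b3 to 5 bytes: K' = 04 b3 00 00 00.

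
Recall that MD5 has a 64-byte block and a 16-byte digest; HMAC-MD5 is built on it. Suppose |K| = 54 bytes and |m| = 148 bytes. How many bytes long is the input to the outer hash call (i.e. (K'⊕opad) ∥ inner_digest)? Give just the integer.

Key is 54 ≤ 64 bytes, zero-padded: |K'| = 64.
Outer input = (K'⊕opad) ∥ H(inner) → 64 + 16 = 80 bytes.

80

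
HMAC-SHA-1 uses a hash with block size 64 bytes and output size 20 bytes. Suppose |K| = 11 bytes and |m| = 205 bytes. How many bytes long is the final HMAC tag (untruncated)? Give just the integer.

20

The tag is one SHA-1 digest: 20 bytes.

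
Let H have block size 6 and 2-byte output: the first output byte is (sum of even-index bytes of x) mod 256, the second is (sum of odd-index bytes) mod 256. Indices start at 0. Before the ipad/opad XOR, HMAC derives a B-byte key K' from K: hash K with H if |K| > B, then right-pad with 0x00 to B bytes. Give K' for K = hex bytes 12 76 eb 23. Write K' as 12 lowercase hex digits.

1276eb230000

Key hex bytes 12 76 eb 23 is 4 bytes ≤ B = 6; zero-pad to 6 bytes: K' = 12 76 eb 23 00 00.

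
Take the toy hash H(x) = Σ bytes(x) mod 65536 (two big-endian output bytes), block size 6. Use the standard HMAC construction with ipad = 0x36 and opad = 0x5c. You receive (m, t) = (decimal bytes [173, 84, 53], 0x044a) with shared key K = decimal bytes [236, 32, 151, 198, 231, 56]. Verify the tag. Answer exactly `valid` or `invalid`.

Key decimal bytes [236, 32, 151, 198, 231, 56] = ec 20 97 c6 e7 38 is exactly B = 6 bytes: K' = ec 20 97 c6 e7 38.
K' ⊕ ipad = da 16 a1 f0 d1 0e; K' ⊕ opad = b0 7c cb 9a bb 64.
Inner hash: sum = 218+22+161+240+209+14+173+84+53 = 1174 → 04 96.
Outer hash (recomputed tag): sum = 176+124+203+154+187+100+4+150 = 1098 → 04 4a.
Recomputed tag = 044a; claimed = 044a → match.

valid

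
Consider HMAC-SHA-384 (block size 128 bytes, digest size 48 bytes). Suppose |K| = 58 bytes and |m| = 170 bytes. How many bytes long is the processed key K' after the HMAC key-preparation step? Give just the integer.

128

Key is 58 ≤ 128 bytes, zero-padded: |K'| = 128.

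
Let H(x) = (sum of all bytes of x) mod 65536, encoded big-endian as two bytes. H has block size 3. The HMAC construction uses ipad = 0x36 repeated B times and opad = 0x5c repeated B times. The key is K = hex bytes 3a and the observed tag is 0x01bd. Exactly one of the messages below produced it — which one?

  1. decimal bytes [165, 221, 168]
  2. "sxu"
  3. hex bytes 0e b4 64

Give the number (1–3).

3

Key hex bytes 3a is 1 byte ≤ B = 3; zero-pad to 3 bytes: K' = 3a 00 00.
K' ⊕ ipad = 0c 36 36; K' ⊕ opad = 66 5c 5c.
m1: inner = H(0c 36 36 a5 dd a8) = 02 a2; tag = H(66 5c 5c 02 a2) = 01c2
m2: inner = H(0c 36 36 73 78 75) = 01 d8; tag = H(66 5c 5c 01 d8) = 01f7
m3: inner = H(0c 36 36 0e b4 64) = 01 9e; tag = H(66 5c 5c 01 9e) = 01bd ← matches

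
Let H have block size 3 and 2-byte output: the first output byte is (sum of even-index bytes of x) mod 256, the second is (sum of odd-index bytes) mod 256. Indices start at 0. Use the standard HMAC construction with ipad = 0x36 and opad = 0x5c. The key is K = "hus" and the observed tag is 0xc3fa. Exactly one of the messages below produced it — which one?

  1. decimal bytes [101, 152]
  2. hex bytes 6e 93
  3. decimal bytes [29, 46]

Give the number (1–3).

Key "hus" = 68 75 73 is exactly B = 3 bytes: K' = 68 75 73.
K' ⊕ ipad = 5e 43 45; K' ⊕ opad = 34 29 2f.
m1: inner = H(5e 43 45 65 98) = 3b a8; tag = H(34 29 2f 3b a8) = 0b64
m2: inner = H(5e 43 45 6e 93) = 36 b1; tag = H(34 29 2f 36 b1) = 145f
m3: inner = H(5e 43 45 1d 2e) = d1 60; tag = H(34 29 2f d1 60) = c3fa ← matches

3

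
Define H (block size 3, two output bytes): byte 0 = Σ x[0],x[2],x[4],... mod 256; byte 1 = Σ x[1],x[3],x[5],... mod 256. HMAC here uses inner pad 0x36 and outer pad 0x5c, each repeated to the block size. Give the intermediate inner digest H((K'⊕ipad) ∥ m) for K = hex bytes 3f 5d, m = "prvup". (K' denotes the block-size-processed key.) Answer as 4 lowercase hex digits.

26c1

Key hex bytes 3f 5d is 2 bytes ≤ B = 3; zero-pad to 3 bytes: K' = 3f 5d 00.
K' ⊕ ipad = 09 6b 36.
Inner input = 09 6b 36 ∥ 70 72 76 75 70.
Inner hash: even-index sum = 294 mod 256 = 38; odd-index sum = 449 mod 256 = 193 → 26 c1.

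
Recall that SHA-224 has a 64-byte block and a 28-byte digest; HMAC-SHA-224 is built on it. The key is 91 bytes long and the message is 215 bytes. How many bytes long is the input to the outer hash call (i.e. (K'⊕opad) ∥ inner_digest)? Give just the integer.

92

Key is 91 > 64 bytes, so it is hashed to 28 bytes then zero-padded to 64: |K'| = 64.
Outer input = (K'⊕opad) ∥ H(inner) → 64 + 28 = 92 bytes.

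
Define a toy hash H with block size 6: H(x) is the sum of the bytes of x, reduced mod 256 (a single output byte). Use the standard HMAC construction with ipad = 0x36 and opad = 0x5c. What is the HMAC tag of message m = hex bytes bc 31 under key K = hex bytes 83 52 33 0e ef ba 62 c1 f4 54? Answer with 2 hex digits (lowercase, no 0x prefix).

Key hex bytes 83 52 33 0e ef ba 62 c1 f4 54 is 10 bytes > B = 6, so hash it first: H(key) = 2a, then zero-pad to 6 bytes: K' = 2a 00 00 00 00 00.
K' ⊕ ipad = 1c 36 36 36 36 36.  K' ⊕ opad = 76 5c 5c 5c 5c 5c.
Inner input = (K'⊕ipad) ∥ m = 1c 36 36 36 36 36 ∥ bc 31.
Inner hash: sum = 28+54+54+54+54+54+188+49 = 535; mod 256 = 23 → 17.
Outer input = (K'⊕opad) ∥ inner = 76 5c 5c 5c 5c 5c ∥ 17.
Outer hash (tag): sum = 118+92+92+92+92+92+23 = 601; mod 256 = 89 → 59.

59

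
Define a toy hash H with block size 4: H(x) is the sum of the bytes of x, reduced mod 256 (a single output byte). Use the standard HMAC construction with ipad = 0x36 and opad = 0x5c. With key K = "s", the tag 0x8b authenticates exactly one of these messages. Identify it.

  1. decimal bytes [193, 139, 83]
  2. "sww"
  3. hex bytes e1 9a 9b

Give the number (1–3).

Key "s" = 73 is 1 byte ≤ B = 4; zero-pad to 4 bytes: K' = 73 00 00 00.
K' ⊕ ipad = 45 36 36 36; K' ⊕ opad = 2f 5c 5c 5c.
m1: inner = H(45 36 36 36 c1 8b 53) = 86; tag = H(2f 5c 5c 5c 86) = c9
m2: inner = H(45 36 36 36 73 77 77) = 48; tag = H(2f 5c 5c 5c 48) = 8b ← matches
m3: inner = H(45 36 36 36 e1 9a 9b) = fd; tag = H(2f 5c 5c 5c fd) = 40

2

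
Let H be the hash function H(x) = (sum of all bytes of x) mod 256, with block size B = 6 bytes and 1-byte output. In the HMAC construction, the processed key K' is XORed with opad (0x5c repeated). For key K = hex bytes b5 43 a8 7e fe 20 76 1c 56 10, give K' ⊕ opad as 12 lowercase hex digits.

Key hex bytes b5 43 a8 7e fe 20 76 1c 56 10 is 10 bytes > B = 6, so hash it first: H(key) = 34, then zero-pad to 6 bytes: K' = 34 00 00 00 00 00.
XOR each byte with 0x5c: 34⊕5c=68, 00⊕5c=5c, 00⊕5c=5c, 00⊕5c=5c, 00⊕5c=5c, 00⊕5c=5c.

685c5c5c5c5c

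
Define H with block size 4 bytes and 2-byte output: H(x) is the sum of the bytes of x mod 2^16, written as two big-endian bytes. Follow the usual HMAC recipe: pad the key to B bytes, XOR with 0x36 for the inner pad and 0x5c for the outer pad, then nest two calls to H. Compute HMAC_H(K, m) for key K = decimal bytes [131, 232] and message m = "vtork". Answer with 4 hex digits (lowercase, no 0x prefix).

0284

Key decimal bytes [131, 232] = 83 e8 is 2 bytes ≤ B = 4; zero-pad to 4 bytes: K' = 83 e8 00 00.
K' ⊕ ipad = b5 de 36 36.  K' ⊕ opad = df b4 5c 5c.
Inner input = (K'⊕ipad) ∥ m = b5 de 36 36 ∥ 76 74 6f 72 6b.
Inner hash: sum = 181+222+54+54+118+116+111+114+107 = 1077 → 04 35.
Outer input = (K'⊕opad) ∥ inner = df b4 5c 5c ∥ 04 35.
Outer hash (tag): sum = 223+180+92+92+4+53 = 644 → 02 84.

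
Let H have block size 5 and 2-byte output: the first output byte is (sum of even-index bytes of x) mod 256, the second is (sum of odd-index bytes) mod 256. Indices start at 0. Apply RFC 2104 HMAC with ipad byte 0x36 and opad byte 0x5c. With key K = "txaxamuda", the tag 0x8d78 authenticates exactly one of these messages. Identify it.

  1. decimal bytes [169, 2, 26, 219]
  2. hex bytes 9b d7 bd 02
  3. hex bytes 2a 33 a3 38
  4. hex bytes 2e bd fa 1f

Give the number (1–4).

Key "txaxamuda" = 74 78 61 78 61 6d 75 64 61 is 9 bytes > B = 5, so hash it first: H(key) = 0c c1, then zero-pad to 5 bytes: K' = 0c c1 00 00 00.
K' ⊕ ipad = 3a f7 36 36 36; K' ⊕ opad = 50 9d 5c 5c 5c.
m1: inner = H(3a f7 36 36 36 a9 02 1a db) = 83 f0; tag = H(50 9d 5c 5c 5c 83 f0) = f87c
m2: inner = H(3a f7 36 36 36 9b d7 bd 02) = 7f 85; tag = H(50 9d 5c 5c 5c 7f 85) = 8d78 ← matches
m3: inner = H(3a f7 36 36 36 2a 33 a3 38) = 11 fa; tag = H(50 9d 5c 5c 5c 11 fa) = 020a
m4: inner = H(3a f7 36 36 36 2e bd fa 1f) = 82 55; tag = H(50 9d 5c 5c 5c 82 55) = 5d7b

2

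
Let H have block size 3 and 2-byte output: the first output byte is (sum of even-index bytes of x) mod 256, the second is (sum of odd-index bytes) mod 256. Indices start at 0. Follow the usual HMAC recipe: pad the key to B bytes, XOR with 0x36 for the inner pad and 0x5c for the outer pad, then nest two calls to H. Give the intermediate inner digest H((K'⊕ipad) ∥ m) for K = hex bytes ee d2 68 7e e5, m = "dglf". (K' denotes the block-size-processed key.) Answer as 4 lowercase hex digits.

Key hex bytes ee d2 68 7e e5 is 5 bytes > B = 3, so hash it first: H(key) = 3b 50, then zero-pad to 3 bytes: K' = 3b 50 00.
K' ⊕ ipad = 0d 66 36.
Inner input = 0d 66 36 ∥ 64 67 6c 66.
Inner hash: even-index sum = 272 mod 256 = 16; odd-index sum = 310 mod 256 = 54 → 10 36.

1036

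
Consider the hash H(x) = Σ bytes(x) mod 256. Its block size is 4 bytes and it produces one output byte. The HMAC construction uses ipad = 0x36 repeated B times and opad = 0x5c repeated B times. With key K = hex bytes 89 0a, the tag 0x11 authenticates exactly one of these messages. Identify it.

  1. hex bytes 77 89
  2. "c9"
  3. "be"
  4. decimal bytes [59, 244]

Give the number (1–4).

3

Key hex bytes 89 0a is 2 bytes ≤ B = 4; zero-pad to 4 bytes: K' = 89 0a 00 00.
K' ⊕ ipad = bf 3c 36 36; K' ⊕ opad = d5 56 5c 5c.
m1: inner = H(bf 3c 36 36 77 89) = 67; tag = H(d5 56 5c 5c 67) = 4a
m2: inner = H(bf 3c 36 36 63 39) = 03; tag = H(d5 56 5c 5c 03) = e6
m3: inner = H(bf 3c 36 36 62 65) = 2e; tag = H(d5 56 5c 5c 2e) = 11 ← matches
m4: inner = H(bf 3c 36 36 3b f4) = 96; tag = H(d5 56 5c 5c 96) = 79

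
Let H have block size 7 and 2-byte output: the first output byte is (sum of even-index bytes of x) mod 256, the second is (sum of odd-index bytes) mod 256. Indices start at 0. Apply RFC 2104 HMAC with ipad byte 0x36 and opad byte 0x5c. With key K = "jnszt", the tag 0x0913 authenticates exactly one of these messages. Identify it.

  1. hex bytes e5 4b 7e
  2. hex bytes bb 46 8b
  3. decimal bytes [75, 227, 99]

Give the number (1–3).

2

Key "jnszt" = 6a 6e 73 7a 74 is 5 bytes ≤ B = 7; zero-pad to 7 bytes: K' = 6a 6e 73 7a 74 00 00.
K' ⊕ ipad = 5c 58 45 4c 42 36 36; K' ⊕ opad = 36 32 2f 26 28 5c 5c.
m1: inner = H(5c 58 45 4c 42 36 36 e5 4b 7e) = 64 3d; tag = H(36 32 2f 26 28 5c 5c 64 3d) = 2618
m2: inner = H(5c 58 45 4c 42 36 36 bb 46 8b) = 5f 20; tag = H(36 32 2f 26 28 5c 5c 5f 20) = 0913 ← matches
m3: inner = H(5c 58 45 4c 42 36 36 4b e3 63) = fc 88; tag = H(36 32 2f 26 28 5c 5c fc 88) = 71b0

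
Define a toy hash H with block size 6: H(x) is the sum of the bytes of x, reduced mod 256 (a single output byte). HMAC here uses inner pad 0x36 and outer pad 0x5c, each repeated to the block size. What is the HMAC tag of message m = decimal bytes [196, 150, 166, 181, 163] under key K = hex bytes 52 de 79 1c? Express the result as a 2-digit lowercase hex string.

36

Key hex bytes 52 de 79 1c is 4 bytes ≤ B = 6; zero-pad to 6 bytes: K' = 52 de 79 1c 00 00.
K' ⊕ ipad = 64 e8 4f 2a 36 36.  K' ⊕ opad = 0e 82 25 40 5c 5c.
Inner input = (K'⊕ipad) ∥ m = 64 e8 4f 2a 36 36 ∥ c4 96 a6 b5 a3.
Inner hash: sum = 100+232+79+42+54+54+196+150+166+181+163 = 1417; mod 256 = 137 → 89.
Outer input = (K'⊕opad) ∥ inner = 0e 82 25 40 5c 5c ∥ 89.
Outer hash (tag): sum = 14+130+37+64+92+92+137 = 566; mod 256 = 54 → 36.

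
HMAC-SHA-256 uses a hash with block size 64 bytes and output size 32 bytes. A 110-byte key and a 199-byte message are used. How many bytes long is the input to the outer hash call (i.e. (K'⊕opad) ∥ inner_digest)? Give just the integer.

96

Key is 110 > 64 bytes, so it is hashed to 32 bytes then zero-padded to 64: |K'| = 64.
Outer input = (K'⊕opad) ∥ H(inner) → 64 + 32 = 96 bytes.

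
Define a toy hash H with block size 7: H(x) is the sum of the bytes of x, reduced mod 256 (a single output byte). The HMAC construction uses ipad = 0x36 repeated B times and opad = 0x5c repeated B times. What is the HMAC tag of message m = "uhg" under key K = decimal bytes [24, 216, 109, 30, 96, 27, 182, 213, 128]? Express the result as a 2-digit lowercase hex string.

Key decimal bytes [24, 216, 109, 30, 96, 27, 182, 213, 128] = 18 d8 6d 1e 60 1b b6 d5 80 is 9 bytes > B = 7, so hash it first: H(key) = 01, then zero-pad to 7 bytes: K' = 01 00 00 00 00 00 00.
K' ⊕ ipad = 37 36 36 36 36 36 36.  K' ⊕ opad = 5d 5c 5c 5c 5c 5c 5c.
Inner input = (K'⊕ipad) ∥ m = 37 36 36 36 36 36 36 ∥ 75 68 67.
Inner hash: sum = 55+54+54+54+54+54+54+117+104+103 = 703; mod 256 = 191 → bf.
Outer input = (K'⊕opad) ∥ inner = 5d 5c 5c 5c 5c 5c 5c ∥ bf.
Outer hash (tag): sum = 93+92+92+92+92+92+92+191 = 836; mod 256 = 68 → 44.

44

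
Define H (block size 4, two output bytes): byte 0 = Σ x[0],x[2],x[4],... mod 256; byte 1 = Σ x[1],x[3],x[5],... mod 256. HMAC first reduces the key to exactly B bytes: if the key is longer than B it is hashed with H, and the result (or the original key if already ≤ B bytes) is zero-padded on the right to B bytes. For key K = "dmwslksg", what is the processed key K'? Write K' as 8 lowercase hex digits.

|K| = 8 > B = 4, so first hash the key.
H(K): even-index sum = 442 mod 256 = 186; odd-index sum = 434 mod 256 = 178 → ba b2.
Zero-pad H(K) = ba b2 to 4 bytes: K' = ba b2 00 00.

bab20000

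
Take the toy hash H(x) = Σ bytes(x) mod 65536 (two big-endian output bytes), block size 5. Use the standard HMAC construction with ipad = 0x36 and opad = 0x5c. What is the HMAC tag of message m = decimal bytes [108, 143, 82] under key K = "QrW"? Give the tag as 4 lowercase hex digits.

Key "QrW" = 51 72 57 is 3 bytes ≤ B = 5; zero-pad to 5 bytes: K' = 51 72 57 00 00.
K' ⊕ ipad = 67 44 61 36 36.  K' ⊕ opad = 0d 2e 0b 5c 5c.
Inner input = (K'⊕ipad) ∥ m = 67 44 61 36 36 ∥ 6c 8f 52.
Inner hash: sum = 103+68+97+54+54+108+143+82 = 709 → 02 c5.
Outer input = (K'⊕opad) ∥ inner = 0d 2e 0b 5c 5c ∥ 02 c5.
Outer hash (tag): sum = 13+46+11+92+92+2+197 = 453 → 01 c5.

01c5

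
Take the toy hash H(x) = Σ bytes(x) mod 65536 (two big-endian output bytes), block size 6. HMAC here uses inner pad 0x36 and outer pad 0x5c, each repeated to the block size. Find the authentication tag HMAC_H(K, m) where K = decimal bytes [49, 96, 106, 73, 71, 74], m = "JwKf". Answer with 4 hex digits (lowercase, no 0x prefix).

Key decimal bytes [49, 96, 106, 73, 71, 74] = 31 60 6a 49 47 4a is exactly B = 6 bytes: K' = 31 60 6a 49 47 4a.
K' ⊕ ipad = 07 56 5c 7f 71 7c.  K' ⊕ opad = 6d 3c 36 15 1b 16.
Inner input = (K'⊕ipad) ∥ m = 07 56 5c 7f 71 7c ∥ 4a 77 4b 66.
Inner hash: sum = 7+86+92+127+113+124+74+119+75+102 = 919 → 03 97.
Outer input = (K'⊕opad) ∥ inner = 6d 3c 36 15 1b 16 ∥ 03 97.
Outer hash (tag): sum = 109+60+54+21+27+22+3+151 = 447 → 01 bf.

01bf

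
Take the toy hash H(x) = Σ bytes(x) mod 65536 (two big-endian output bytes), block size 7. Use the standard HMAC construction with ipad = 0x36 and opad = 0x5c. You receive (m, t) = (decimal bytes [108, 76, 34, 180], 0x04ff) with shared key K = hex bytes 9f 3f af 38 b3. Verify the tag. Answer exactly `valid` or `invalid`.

valid

Key hex bytes 9f 3f af 38 b3 is 5 bytes ≤ B = 7; zero-pad to 7 bytes: K' = 9f 3f af 38 b3 00 00.
K' ⊕ ipad = a9 09 99 0e 85 36 36; K' ⊕ opad = c3 63 f3 64 ef 5c 5c.
Inner hash: sum = 169+9+153+14+133+54+54+108+76+34+180 = 984 → 03 d8.
Outer hash (recomputed tag): sum = 195+99+243+100+239+92+92+3+216 = 1279 → 04 ff.
Recomputed tag = 04ff; claimed = 04ff → match.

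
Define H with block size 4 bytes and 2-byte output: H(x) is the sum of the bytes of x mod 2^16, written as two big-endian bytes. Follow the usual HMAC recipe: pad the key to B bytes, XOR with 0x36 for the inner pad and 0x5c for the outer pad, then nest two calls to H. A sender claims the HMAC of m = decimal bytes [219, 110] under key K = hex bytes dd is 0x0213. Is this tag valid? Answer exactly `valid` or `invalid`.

invalid

Key hex bytes dd is 1 byte ≤ B = 4; zero-pad to 4 bytes: K' = dd 00 00 00.
K' ⊕ ipad = eb 36 36 36; K' ⊕ opad = 81 5c 5c 5c.
Inner hash: sum = 235+54+54+54+219+110 = 726 → 02 d6.
Outer hash (recomputed tag): sum = 129+92+92+92+2+214 = 621 → 02 6d.
Recomputed tag = 026d; claimed = 0213 → mismatch.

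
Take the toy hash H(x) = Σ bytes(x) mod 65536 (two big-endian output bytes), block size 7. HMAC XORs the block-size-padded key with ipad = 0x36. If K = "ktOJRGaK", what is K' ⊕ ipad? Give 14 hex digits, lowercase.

348b3636363636

Key "ktOJRGaK" = 6b 74 4f 4a 52 47 61 4b is 8 bytes > B = 7, so hash it first: H(key) = 02 bd, then zero-pad to 7 bytes: K' = 02 bd 00 00 00 00 00.
XOR each byte with 0x36: 02⊕36=34, bd⊕36=8b, 00⊕36=36, 00⊕36=36, 00⊕36=36, 00⊕36=36, 00⊕36=36.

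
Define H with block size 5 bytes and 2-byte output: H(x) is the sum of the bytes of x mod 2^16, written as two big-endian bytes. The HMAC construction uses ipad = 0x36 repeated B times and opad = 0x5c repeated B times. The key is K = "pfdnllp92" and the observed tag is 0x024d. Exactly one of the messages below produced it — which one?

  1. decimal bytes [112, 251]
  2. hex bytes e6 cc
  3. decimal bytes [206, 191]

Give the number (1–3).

Key "pfdnllp92" = 70 66 64 6e 6c 6c 70 39 32 is 9 bytes > B = 5, so hash it first: H(key) = 03 5b, then zero-pad to 5 bytes: K' = 03 5b 00 00 00.
K' ⊕ ipad = 35 6d 36 36 36; K' ⊕ opad = 5f 07 5c 5c 5c.
m1: inner = H(35 6d 36 36 36 70 fb) = 02 af; tag = H(5f 07 5c 5c 5c 02 af) = 022b
m2: inner = H(35 6d 36 36 36 e6 cc) = 02 f6; tag = H(5f 07 5c 5c 5c 02 f6) = 0272
m3: inner = H(35 6d 36 36 36 ce bf) = 02 d1; tag = H(5f 07 5c 5c 5c 02 d1) = 024d ← matches

3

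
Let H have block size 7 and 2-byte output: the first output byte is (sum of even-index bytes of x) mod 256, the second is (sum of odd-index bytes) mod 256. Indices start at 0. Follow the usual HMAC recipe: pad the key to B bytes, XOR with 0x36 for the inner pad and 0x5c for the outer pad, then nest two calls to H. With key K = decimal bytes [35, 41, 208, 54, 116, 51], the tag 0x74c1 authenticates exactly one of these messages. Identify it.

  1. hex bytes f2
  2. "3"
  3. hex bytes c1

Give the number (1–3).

Key decimal bytes [35, 41, 208, 54, 116, 51] = 23 29 d0 36 74 33 is 6 bytes ≤ B = 7; zero-pad to 7 bytes: K' = 23 29 d0 36 74 33 00.
K' ⊕ ipad = 15 1f e6 00 42 05 36; K' ⊕ opad = 7f 75 8c 6a 28 6f 5c.
m1: inner = H(15 1f e6 00 42 05 36 f2) = 73 16; tag = H(7f 75 8c 6a 28 6f 5c 73 16) = a5c1
m2: inner = H(15 1f e6 00 42 05 36 33) = 73 57; tag = H(7f 75 8c 6a 28 6f 5c 73 57) = e6c1
m3: inner = H(15 1f e6 00 42 05 36 c1) = 73 e5; tag = H(7f 75 8c 6a 28 6f 5c 73 e5) = 74c1 ← matches

3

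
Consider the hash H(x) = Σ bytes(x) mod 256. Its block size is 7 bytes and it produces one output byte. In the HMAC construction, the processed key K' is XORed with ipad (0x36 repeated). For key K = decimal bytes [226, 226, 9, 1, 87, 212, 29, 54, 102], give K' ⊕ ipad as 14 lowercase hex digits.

Key decimal bytes [226, 226, 9, 1, 87, 212, 29, 54, 102] = e2 e2 09 01 57 d4 1d 36 66 is 9 bytes > B = 7, so hash it first: H(key) = b2, then zero-pad to 7 bytes: K' = b2 00 00 00 00 00 00.
XOR each byte with 0x36: b2⊕36=84, 00⊕36=36, 00⊕36=36, 00⊕36=36, 00⊕36=36, 00⊕36=36, 00⊕36=36.

84363636363636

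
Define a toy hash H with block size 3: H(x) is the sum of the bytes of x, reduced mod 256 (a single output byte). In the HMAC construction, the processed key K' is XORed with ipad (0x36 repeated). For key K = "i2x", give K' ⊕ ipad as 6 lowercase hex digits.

Key "i2x" = 69 32 78 is exactly B = 3 bytes: K' = 69 32 78.
XOR each byte with 0x36: 69⊕36=5f, 32⊕36=04, 78⊕36=4e.

5f044e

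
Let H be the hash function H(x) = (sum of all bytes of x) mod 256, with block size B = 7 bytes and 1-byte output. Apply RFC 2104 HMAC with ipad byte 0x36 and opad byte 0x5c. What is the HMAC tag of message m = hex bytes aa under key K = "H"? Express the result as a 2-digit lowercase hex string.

a8

Key "H" = 48 is 1 byte ≤ B = 7; zero-pad to 7 bytes: K' = 48 00 00 00 00 00 00.
K' ⊕ ipad = 7e 36 36 36 36 36 36.  K' ⊕ opad = 14 5c 5c 5c 5c 5c 5c.
Inner input = (K'⊕ipad) ∥ m = 7e 36 36 36 36 36 36 ∥ aa.
Inner hash: sum = 126+54+54+54+54+54+54+170 = 620; mod 256 = 108 → 6c.
Outer input = (K'⊕opad) ∥ inner = 14 5c 5c 5c 5c 5c 5c ∥ 6c.
Outer hash (tag): sum = 20+92+92+92+92+92+92+108 = 680; mod 256 = 168 → a8.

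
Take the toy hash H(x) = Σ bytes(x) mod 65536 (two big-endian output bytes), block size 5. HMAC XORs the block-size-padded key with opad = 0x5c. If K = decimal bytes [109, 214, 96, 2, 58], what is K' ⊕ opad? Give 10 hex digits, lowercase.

Key decimal bytes [109, 214, 96, 2, 58] = 6d d6 60 02 3a is exactly B = 5 bytes: K' = 6d d6 60 02 3a.
XOR each byte with 0x5c: 6d⊕5c=31, d6⊕5c=8a, 60⊕5c=3c, 02⊕5c=5e, 3a⊕5c=66.

318a3c5e66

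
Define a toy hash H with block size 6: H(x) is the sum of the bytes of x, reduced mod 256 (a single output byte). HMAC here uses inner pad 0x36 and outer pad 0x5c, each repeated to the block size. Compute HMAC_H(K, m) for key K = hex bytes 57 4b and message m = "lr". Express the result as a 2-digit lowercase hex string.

26

Key hex bytes 57 4b is 2 bytes ≤ B = 6; zero-pad to 6 bytes: K' = 57 4b 00 00 00 00.
K' ⊕ ipad = 61 7d 36 36 36 36.  K' ⊕ opad = 0b 17 5c 5c 5c 5c.
Inner input = (K'⊕ipad) ∥ m = 61 7d 36 36 36 36 ∥ 6c 72.
Inner hash: sum = 97+125+54+54+54+54+108+114 = 660; mod 256 = 148 → 94.
Outer input = (K'⊕opad) ∥ inner = 0b 17 5c 5c 5c 5c ∥ 94.
Outer hash (tag): sum = 11+23+92+92+92+92+148 = 550; mod 256 = 38 → 26.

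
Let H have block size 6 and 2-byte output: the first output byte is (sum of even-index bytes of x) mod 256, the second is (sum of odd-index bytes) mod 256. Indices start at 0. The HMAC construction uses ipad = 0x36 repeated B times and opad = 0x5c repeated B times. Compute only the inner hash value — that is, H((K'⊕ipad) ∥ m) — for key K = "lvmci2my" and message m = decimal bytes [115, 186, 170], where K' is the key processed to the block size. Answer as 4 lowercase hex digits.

Key "lvmci2my" = 6c 76 6d 63 69 32 6d 79 is 8 bytes > B = 6, so hash it first: H(key) = af 84, then zero-pad to 6 bytes: K' = af 84 00 00 00 00.
K' ⊕ ipad = 99 b2 36 36 36 36.
Inner input = 99 b2 36 36 36 36 ∥ 73 ba aa.
Inner hash: even-index sum = 546 mod 256 = 34; odd-index sum = 472 mod 256 = 216 → 22 d8.

22d8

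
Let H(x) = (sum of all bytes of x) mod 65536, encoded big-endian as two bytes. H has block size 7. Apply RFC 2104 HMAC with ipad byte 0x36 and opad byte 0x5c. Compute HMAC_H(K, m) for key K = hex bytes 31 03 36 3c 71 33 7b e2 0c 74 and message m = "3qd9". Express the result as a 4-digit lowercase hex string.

033d

Key hex bytes 31 03 36 3c 71 33 7b e2 0c 74 is 10 bytes > B = 7, so hash it first: H(key) = 03 27, then zero-pad to 7 bytes: K' = 03 27 00 00 00 00 00.
K' ⊕ ipad = 35 11 36 36 36 36 36.  K' ⊕ opad = 5f 7b 5c 5c 5c 5c 5c.
Inner input = (K'⊕ipad) ∥ m = 35 11 36 36 36 36 36 ∥ 33 71 64 39.
Inner hash: sum = 53+17+54+54+54+54+54+51+113+100+57 = 661 → 02 95.
Outer input = (K'⊕opad) ∥ inner = 5f 7b 5c 5c 5c 5c 5c ∥ 02 95.
Outer hash (tag): sum = 95+123+92+92+92+92+92+2+149 = 829 → 03 3d.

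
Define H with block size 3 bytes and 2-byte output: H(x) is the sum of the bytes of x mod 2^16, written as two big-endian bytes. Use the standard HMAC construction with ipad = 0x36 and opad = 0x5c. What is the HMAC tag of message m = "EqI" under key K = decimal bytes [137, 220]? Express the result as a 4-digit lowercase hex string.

0291

Key decimal bytes [137, 220] = 89 dc is 2 bytes ≤ B = 3; zero-pad to 3 bytes: K' = 89 dc 00.
K' ⊕ ipad = bf ea 36.  K' ⊕ opad = d5 80 5c.
Inner input = (K'⊕ipad) ∥ m = bf ea 36 ∥ 45 71 49.
Inner hash: sum = 191+234+54+69+113+73 = 734 → 02 de.
Outer input = (K'⊕opad) ∥ inner = d5 80 5c ∥ 02 de.
Outer hash (tag): sum = 213+128+92+2+222 = 657 → 02 91.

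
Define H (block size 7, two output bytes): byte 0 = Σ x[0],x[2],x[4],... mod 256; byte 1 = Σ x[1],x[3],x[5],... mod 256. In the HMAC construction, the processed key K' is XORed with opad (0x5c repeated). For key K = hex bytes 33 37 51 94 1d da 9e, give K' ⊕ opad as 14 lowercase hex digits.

Key hex bytes 33 37 51 94 1d da 9e is exactly B = 7 bytes: K' = 33 37 51 94 1d da 9e.
XOR each byte with 0x5c: 33⊕5c=6f, 37⊕5c=6b, 51⊕5c=0d, 94⊕5c=c8, 1d⊕5c=41, da⊕5c=86, 9e⊕5c=c2.

6f6b0dc84186c2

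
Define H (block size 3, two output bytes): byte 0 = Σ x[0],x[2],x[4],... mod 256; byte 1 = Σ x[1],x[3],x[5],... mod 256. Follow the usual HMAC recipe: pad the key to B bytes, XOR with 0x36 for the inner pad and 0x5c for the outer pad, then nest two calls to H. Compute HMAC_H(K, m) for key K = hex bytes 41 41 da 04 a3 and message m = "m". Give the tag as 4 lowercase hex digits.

Key hex bytes 41 41 da 04 a3 is 5 bytes > B = 3, so hash it first: H(key) = be 45, then zero-pad to 3 bytes: K' = be 45 00.
K' ⊕ ipad = 88 73 36.  K' ⊕ opad = e2 19 5c.
Inner input = (K'⊕ipad) ∥ m = 88 73 36 ∥ 6d.
Inner hash: even-index sum = 190 mod 256 = 190; odd-index sum = 224 mod 256 = 224 → be e0.
Outer input = (K'⊕opad) ∥ inner = e2 19 5c ∥ be e0.
Outer hash (tag): even-index sum = 542 mod 256 = 30; odd-index sum = 215 mod 256 = 215 → 1e d7.

1ed7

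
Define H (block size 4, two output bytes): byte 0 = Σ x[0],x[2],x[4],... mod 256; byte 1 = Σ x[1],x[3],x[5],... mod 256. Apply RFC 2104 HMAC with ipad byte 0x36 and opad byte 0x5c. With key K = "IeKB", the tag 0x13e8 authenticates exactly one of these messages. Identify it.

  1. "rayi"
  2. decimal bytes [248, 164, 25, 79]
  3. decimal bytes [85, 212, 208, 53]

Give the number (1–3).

Key "IeKB" = 49 65 4b 42 is exactly B = 4 bytes: K' = 49 65 4b 42.
K' ⊕ ipad = 7f 53 7d 74; K' ⊕ opad = 15 39 17 1e.
m1: inner = H(7f 53 7d 74 72 61 79 69) = e7 91; tag = H(15 39 17 1e e7 91) = 13e8 ← matches
m2: inner = H(7f 53 7d 74 f8 a4 19 4f) = 0d ba; tag = H(15 39 17 1e 0d ba) = 3911
m3: inner = H(7f 53 7d 74 55 d4 d0 35) = 21 d0; tag = H(15 39 17 1e 21 d0) = 4d27

1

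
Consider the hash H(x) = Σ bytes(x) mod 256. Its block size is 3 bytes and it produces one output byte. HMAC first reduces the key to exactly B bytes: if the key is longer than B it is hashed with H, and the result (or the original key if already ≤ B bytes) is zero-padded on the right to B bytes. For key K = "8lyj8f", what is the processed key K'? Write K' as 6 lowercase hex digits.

|K| = 6 > B = 3, so first hash the key.
H(K): sum = 56+108+121+106+56+102 = 549; mod 256 = 37 → 25.
Zero-pad H(K) = 25 to 3 bytes: K' = 25 00 00.

250000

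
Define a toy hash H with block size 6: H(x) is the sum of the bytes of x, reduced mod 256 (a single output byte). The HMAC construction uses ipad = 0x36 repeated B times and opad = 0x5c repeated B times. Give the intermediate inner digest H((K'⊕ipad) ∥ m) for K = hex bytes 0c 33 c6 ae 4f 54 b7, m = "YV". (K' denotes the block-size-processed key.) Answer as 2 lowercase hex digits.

Key hex bytes 0c 33 c6 ae 4f 54 b7 is 7 bytes > B = 6, so hash it first: H(key) = 0d, then zero-pad to 6 bytes: K' = 0d 00 00 00 00 00.
K' ⊕ ipad = 3b 36 36 36 36 36.
Inner input = 3b 36 36 36 36 36 ∥ 59 56.
Inner hash: sum = 59+54+54+54+54+54+89+86 = 504; mod 256 = 248 → f8.

f8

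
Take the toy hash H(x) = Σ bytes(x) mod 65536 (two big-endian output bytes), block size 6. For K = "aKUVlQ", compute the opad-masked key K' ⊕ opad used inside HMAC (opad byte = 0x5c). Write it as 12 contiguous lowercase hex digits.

3d17090a300d

Key "aKUVlQ" = 61 4b 55 56 6c 51 is exactly B = 6 bytes: K' = 61 4b 55 56 6c 51.
XOR each byte with 0x5c: 61⊕5c=3d, 4b⊕5c=17, 55⊕5c=09, 56⊕5c=0a, 6c⊕5c=30, 51⊕5c=0d.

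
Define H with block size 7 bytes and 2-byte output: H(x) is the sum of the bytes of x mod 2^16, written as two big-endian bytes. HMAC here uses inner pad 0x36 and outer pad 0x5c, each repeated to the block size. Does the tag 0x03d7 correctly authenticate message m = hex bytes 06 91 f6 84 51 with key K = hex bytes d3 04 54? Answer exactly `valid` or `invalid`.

invalid

Key hex bytes d3 04 54 is 3 bytes ≤ B = 7; zero-pad to 7 bytes: K' = d3 04 54 00 00 00 00.
K' ⊕ ipad = e5 32 62 36 36 36 36; K' ⊕ opad = 8f 58 08 5c 5c 5c 5c.
Inner hash: sum = 229+50+98+54+54+54+54+6+145+246+132+81 = 1203 → 04 b3.
Outer hash (recomputed tag): sum = 143+88+8+92+92+92+92+4+179 = 790 → 03 16.
Recomputed tag = 0316; claimed = 03d7 → mismatch.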